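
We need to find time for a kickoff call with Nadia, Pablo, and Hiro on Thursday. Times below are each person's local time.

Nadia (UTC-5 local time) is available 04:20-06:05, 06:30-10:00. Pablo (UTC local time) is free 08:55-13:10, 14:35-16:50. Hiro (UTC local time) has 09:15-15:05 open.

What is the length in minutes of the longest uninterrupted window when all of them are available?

105

Nadia in UTC: 09:20-11:05, 11:30-15:00 (add 5h to convert from UTC-5).
Pablo in UTC: 08:55-13:10, 14:35-16:50.
Hiro in UTC: 09:15-15:05.
Nadia ∩ Pablo: 09:20-11:05, 11:30-13:10, 14:35-15:00.
Nadia ∩ Pablo ∩ Hiro: 09:20-11:05, 11:30-13:10, 14:35-15:00.
The longest is 09:20-11:05 at 105 minutes.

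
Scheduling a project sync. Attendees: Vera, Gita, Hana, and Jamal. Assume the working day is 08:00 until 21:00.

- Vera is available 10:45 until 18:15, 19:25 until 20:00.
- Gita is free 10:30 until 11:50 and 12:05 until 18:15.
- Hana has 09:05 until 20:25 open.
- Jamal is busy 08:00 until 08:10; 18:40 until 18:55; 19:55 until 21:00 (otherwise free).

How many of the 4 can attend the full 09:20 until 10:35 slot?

Vera free: 10:45-18:15, 19:25-20:00.
Gita free: 10:30-11:50, 12:05-18:15.
Hana free: 09:05-20:25.
Jamal free: 08:10-18:40, 18:55-19:55 (invert busy blocks within the working day).
Hana and Jamal can make the full 09:20-10:35 slot — that's 2.

2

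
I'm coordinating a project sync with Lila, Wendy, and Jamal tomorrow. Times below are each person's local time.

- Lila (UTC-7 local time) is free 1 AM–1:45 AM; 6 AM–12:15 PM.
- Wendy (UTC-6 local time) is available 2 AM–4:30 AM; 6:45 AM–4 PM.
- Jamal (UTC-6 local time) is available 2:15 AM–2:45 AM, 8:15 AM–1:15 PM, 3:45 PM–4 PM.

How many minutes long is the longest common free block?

300

Lila in UTC: 08:00-08:45, 13:00-19:15 (add 7h to convert from UTC-7).
Wendy in UTC: 08:00-10:30, 12:45-22:00 (add 6h to convert from UTC-6).
Jamal in UTC: 08:15-08:45, 14:15-19:15, 21:45-22:00 (add 6h to convert from UTC-6).
Lila ∩ Wendy: 08:00-08:45, 13:00-19:15.
Lila ∩ Wendy ∩ Jamal: 08:15-08:45, 14:15-19:15.
Those are the intersection windows.
The longest is 14:15-19:15 at 300 minutes.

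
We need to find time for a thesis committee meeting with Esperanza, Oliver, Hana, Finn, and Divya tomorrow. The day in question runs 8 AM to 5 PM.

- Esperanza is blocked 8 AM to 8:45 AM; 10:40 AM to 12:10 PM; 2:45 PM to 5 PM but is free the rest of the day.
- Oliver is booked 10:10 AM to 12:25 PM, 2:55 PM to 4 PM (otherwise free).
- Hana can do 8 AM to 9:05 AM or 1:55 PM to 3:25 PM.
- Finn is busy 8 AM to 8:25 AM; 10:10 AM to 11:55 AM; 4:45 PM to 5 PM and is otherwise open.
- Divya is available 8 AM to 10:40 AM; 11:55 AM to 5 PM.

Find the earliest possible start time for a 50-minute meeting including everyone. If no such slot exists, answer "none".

Esperanza free: 08:45-10:40, 12:10-14:45 (invert busy blocks within the working day).
Oliver free: 08:00-10:10, 12:25-14:55, 16:00-17:00 (invert busy blocks within the working day).
Hana free: 08:00-09:05, 13:55-15:25.
Finn free: 08:25-10:10, 11:55-16:45 (invert busy blocks within the working day).
Divya free: 08:00-10:40, 11:55-17:00.
Esperanza ∩ Oliver: 08:45-10:10, 12:25-14:45.
Esperanza ∩ Oliver ∩ Hana: 08:45-09:05, 13:55-14:45.
Esperanza ∩ Oliver ∩ Hana ∩ Finn: 08:45-09:05, 13:55-14:45.
Esperanza ∩ Oliver ∩ Hana ∩ Finn ∩ Divya: 08:45-09:05, 13:55-14:45.
The first common window of at least 50 minutes is 13:55-14:45, so the earliest start is 13:55.

13:55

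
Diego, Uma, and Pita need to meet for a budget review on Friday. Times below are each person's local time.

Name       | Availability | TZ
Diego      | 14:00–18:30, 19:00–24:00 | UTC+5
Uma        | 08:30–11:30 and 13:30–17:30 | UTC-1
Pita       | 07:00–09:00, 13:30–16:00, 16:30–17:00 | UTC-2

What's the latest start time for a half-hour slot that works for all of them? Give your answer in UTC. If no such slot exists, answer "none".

Diego in UTC: 09:00-13:30, 14:00-19:00 (subtract 5h to convert from UTC+5).
Uma in UTC: 09:30-12:30, 14:30-18:30 (add 1h to convert from UTC-1).
Pita in UTC: 09:00-11:00, 15:30-18:00, 18:30-19:00 (add 2h to convert from UTC-2).
Diego ∩ Uma: 09:30-12:30, 14:30-18:30.
Diego ∩ Uma ∩ Pita: 09:30-11:00, 15:30-18:00.
So the common availability across everyone is 09:30-11:00, 15:30-18:00.
The last common window of at least 30 minutes is 15:30-18:00; a 30-minute meeting can start as late as 17:30 and still end by 18:00.

17:30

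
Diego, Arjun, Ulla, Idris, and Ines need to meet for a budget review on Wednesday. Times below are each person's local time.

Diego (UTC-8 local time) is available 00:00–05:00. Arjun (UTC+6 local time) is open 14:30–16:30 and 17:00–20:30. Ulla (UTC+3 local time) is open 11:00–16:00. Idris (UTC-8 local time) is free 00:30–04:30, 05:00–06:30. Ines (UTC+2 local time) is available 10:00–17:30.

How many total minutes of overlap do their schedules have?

Diego in UTC: 08:00-13:00 (add 8h to convert from UTC-8).
Arjun in UTC: 08:30-10:30, 11:00-14:30 (subtract 6h to convert from UTC+6).
Ulla in UTC: 08:00-13:00 (subtract 3h to convert from UTC+3).
Idris in UTC: 08:30-12:30, 13:00-14:30 (add 8h to convert from UTC-8).
Ines in UTC: 08:00-15:30 (subtract 2h to convert from UTC+2).
Diego ∩ Arjun: 08:30-10:30, 11:00-13:00.
Diego ∩ Arjun ∩ Ulla: 08:30-10:30, 11:00-13:00.
Diego ∩ Arjun ∩ Ulla ∩ Idris: 08:30-10:30, 11:00-12:30.
Diego ∩ Arjun ∩ Ulla ∩ Idris ∩ Ines: 08:30-10:30, 11:00-12:30.
Summing the common windows: 120 + 90 = 210 minutes.

210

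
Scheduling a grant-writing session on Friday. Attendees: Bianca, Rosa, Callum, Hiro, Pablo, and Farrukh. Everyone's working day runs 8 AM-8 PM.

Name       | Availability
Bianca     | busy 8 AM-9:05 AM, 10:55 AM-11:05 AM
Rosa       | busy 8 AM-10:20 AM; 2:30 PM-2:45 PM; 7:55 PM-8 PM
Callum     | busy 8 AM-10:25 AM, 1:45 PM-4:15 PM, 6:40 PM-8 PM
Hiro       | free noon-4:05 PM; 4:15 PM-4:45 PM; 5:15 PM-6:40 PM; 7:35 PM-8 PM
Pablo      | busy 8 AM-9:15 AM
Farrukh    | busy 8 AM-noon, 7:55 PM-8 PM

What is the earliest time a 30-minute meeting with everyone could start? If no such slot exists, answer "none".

Bianca free: 09:05-10:55, 11:05-20:00 (invert busy blocks within the working day).
Rosa free: 10:20-14:30, 14:45-19:55 (invert busy blocks within the working day).
Callum free: 10:25-13:45, 16:15-18:40 (invert busy blocks within the working day).
Hiro free: 12:00-16:05, 16:15-16:45, 17:15-18:40, 19:35-20:00.
Pablo free: 09:15-20:00 (invert busy blocks within the working day).
Farrukh free: 12:00-19:55 (invert busy blocks within the working day).
Bianca ∩ Rosa: 10:20-10:55, 11:05-14:30, 14:45-19:55.
Bianca ∩ Rosa ∩ Callum: 10:25-10:55, 11:05-13:45, 16:15-18:40.
Bianca ∩ Rosa ∩ Callum ∩ Hiro: 12:00-13:45, 16:15-16:45, 17:15-18:40.
Bianca ∩ Rosa ∩ Callum ∩ Hiro ∩ Pablo: 12:00-13:45, 16:15-16:45, 17:15-18:40.
Bianca ∩ Rosa ∩ Callum ∩ Hiro ∩ Pablo ∩ Farrukh: 12:00-13:45, 16:15-16:45, 17:15-18:40.
So the common availability across everyone is 12:00-13:45, 16:15-16:45, 17:15-18:40.
The first common window of at least 30 minutes is 12:00-13:45, so the earliest start is 12:00.

12:00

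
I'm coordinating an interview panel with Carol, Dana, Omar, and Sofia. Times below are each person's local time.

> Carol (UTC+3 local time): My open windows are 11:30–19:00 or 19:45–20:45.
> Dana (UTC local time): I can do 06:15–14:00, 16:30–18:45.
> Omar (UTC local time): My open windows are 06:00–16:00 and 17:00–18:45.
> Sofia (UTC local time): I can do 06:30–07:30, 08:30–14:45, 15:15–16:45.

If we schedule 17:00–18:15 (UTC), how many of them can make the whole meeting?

2

Carol in UTC: 08:30-16:00, 16:45-17:45 (subtract 3h to convert from UTC+3).
Dana in UTC: 06:15-14:00, 16:30-18:45.
Omar in UTC: 06:00-16:00, 17:00-18:45.
Sofia in UTC: 06:30-07:30, 08:30-14:45, 15:15-16:45.
Dana and Omar can make the full 17:00-18:15 slot — that's 2.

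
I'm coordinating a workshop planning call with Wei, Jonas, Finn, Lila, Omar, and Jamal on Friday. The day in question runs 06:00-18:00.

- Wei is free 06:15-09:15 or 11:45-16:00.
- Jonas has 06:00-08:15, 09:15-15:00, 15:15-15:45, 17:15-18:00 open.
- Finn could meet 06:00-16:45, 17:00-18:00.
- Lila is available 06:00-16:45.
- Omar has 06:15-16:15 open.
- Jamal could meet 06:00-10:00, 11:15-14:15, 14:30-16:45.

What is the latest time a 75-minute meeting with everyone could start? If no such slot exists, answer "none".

13:00

Wei ∩ Jonas: 06:15-08:15, 11:45-15:00, 15:15-15:45.
Wei ∩ Jonas ∩ Finn: 06:15-08:15, 11:45-15:00, 15:15-15:45.
Wei ∩ Jonas ∩ Finn ∩ Lila: 06:15-08:15, 11:45-15:00, 15:15-15:45.
Wei ∩ Jonas ∩ Finn ∩ Lila ∩ Omar: 06:15-08:15, 11:45-15:00, 15:15-15:45.
Wei ∩ Jonas ∩ Finn ∩ Lila ∩ Omar ∩ Jamal: 06:15-08:15, 11:45-14:15, 14:30-15:00, 15:15-15:45.
The last common window of at least 75 minutes is 11:45-14:15; a 75-minute meeting can start as late as 13:00 and still end by 14:15.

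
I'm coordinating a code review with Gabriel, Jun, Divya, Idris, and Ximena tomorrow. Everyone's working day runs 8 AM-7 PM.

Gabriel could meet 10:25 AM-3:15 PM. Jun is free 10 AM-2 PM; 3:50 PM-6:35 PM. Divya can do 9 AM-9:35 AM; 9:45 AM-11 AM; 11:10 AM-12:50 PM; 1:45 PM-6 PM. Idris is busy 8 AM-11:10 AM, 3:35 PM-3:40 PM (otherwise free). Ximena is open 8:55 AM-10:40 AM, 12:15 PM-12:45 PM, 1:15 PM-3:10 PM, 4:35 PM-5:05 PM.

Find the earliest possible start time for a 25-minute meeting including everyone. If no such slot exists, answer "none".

12:15

Gabriel free: 10:25-15:15.
Jun free: 10:00-14:00, 15:50-18:35.
Divya free: 09:00-09:35, 09:45-11:00, 11:10-12:50, 13:45-18:00.
Idris free: 11:10-15:35, 15:40-19:00 (invert busy blocks within the working day).
Ximena free: 08:55-10:40, 12:15-12:45, 13:15-15:10, 16:35-17:05.
Gabriel ∩ Jun: 10:25-14:00.
Gabriel ∩ Jun ∩ Divya: 10:25-11:00, 11:10-12:50, 13:45-14:00.
Gabriel ∩ Jun ∩ Divya ∩ Idris: 11:10-12:50, 13:45-14:00.
Gabriel ∩ Jun ∩ Divya ∩ Idris ∩ Ximena: 12:15-12:45, 13:45-14:00.
The first common window of at least 25 minutes is 12:15-12:45, so the earliest start is 12:15.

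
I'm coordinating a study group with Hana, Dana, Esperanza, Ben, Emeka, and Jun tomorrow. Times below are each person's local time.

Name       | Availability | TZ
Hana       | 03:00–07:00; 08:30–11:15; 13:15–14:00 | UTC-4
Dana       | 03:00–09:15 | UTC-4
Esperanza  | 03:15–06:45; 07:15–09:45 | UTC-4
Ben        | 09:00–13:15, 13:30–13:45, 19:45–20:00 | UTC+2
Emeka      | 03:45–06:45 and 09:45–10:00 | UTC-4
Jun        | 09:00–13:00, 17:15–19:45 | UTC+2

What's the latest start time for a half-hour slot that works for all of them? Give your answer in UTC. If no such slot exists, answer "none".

Hana in UTC: 07:00-11:00, 12:30-15:15, 17:15-18:00 (add 4h to convert from UTC-4).
Dana in UTC: 07:00-13:15 (add 4h to convert from UTC-4).
Esperanza in UTC: 07:15-10:45, 11:15-13:45 (add 4h to convert from UTC-4).
Ben in UTC: 07:00-11:15, 11:30-11:45, 17:45-18:00 (subtract 2h to convert from UTC+2).
Emeka in UTC: 07:45-10:45, 13:45-14:00 (add 4h to convert from UTC-4).
Jun in UTC: 07:00-11:00, 15:15-17:45 (subtract 2h to convert from UTC+2).
Hana ∩ Dana: 07:00-11:00, 12:30-13:15.
Hana ∩ Dana ∩ Esperanza: 07:15-10:45, 12:30-13:15.
Hana ∩ Dana ∩ Esperanza ∩ Ben: 07:15-10:45.
Hana ∩ Dana ∩ Esperanza ∩ Ben ∩ Emeka: 07:45-10:45.
Hana ∩ Dana ∩ Esperanza ∩ Ben ∩ Emeka ∩ Jun: 07:45-10:45.
Those are the intersection windows.
The last common window of at least 30 minutes is 07:45-10:45; a 30-minute meeting can start as late as 10:15 and still end by 10:45.

10:15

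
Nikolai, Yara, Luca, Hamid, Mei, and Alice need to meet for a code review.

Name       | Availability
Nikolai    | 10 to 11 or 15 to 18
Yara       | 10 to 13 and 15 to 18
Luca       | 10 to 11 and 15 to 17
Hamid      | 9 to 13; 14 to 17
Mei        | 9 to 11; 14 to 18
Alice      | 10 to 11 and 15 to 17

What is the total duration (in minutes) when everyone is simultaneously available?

Nikolai ∩ Yara: 10:00-11:00, 15:00-18:00.
Nikolai ∩ Yara ∩ Luca: 10:00-11:00, 15:00-17:00.
Nikolai ∩ Yara ∩ Luca ∩ Hamid: 10:00-11:00, 15:00-17:00.
Nikolai ∩ Yara ∩ Luca ∩ Hamid ∩ Mei: 10:00-11:00, 15:00-17:00.
Nikolai ∩ Yara ∩ Luca ∩ Hamid ∩ Mei ∩ Alice: 10:00-11:00, 15:00-17:00.
Summing the common windows: 60 + 120 = 180 minutes.

180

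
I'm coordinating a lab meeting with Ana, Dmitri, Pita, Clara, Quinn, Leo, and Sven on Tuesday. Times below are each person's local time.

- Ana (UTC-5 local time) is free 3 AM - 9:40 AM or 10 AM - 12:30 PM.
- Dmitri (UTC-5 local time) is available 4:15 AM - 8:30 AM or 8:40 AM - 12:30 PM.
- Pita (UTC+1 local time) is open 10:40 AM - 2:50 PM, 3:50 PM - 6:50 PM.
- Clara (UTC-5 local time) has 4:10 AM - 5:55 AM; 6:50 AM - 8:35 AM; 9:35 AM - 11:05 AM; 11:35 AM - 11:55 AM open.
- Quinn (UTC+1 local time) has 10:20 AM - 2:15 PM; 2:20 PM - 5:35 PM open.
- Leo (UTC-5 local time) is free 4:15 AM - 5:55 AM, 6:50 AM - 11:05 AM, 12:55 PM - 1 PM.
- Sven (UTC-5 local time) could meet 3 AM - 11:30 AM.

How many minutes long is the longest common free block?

Ana in UTC: 08:00-14:40, 15:00-17:30 (add 5h to convert from UTC-5).
Dmitri in UTC: 09:15-13:30, 13:40-17:30 (add 5h to convert from UTC-5).
Pita in UTC: 09:40-13:50, 14:50-17:50 (subtract 1h to convert from UTC+1).
Clara in UTC: 09:10-10:55, 11:50-13:35, 14:35-16:05, 16:35-16:55 (add 5h to convert from UTC-5).
Quinn in UTC: 09:20-13:15, 13:20-16:35 (subtract 1h to convert from UTC+1).
Leo in UTC: 09:15-10:55, 11:50-16:05, 17:55-18:00 (add 5h to convert from UTC-5).
Sven in UTC: 08:00-16:30 (add 5h to convert from UTC-5).
Ana ∩ Dmitri: 09:15-13:30, 13:40-14:40, 15:00-17:30.
Ana ∩ Dmitri ∩ Pita: 09:40-13:30, 13:40-13:50, 15:00-17:30.
Ana ∩ Dmitri ∩ Pita ∩ Clara: 09:40-10:55, 11:50-13:30, 15:00-16:05, 16:35-16:55.
Ana ∩ Dmitri ∩ Pita ∩ Clara ∩ Quinn: 09:40-10:55, 11:50-13:15, 13:20-13:30, 15:00-16:05.
Ana ∩ Dmitri ∩ Pita ∩ Clara ∩ Quinn ∩ Leo: 09:40-10:55, 11:50-13:15, 13:20-13:30, 15:00-16:05.
Ana ∩ Dmitri ∩ Pita ∩ Clara ∩ Quinn ∩ Leo ∩ Sven: 09:40-10:55, 11:50-13:15, 13:20-13:30, 15:00-16:05.
The longest is 11:50-13:15 at 85 minutes.

85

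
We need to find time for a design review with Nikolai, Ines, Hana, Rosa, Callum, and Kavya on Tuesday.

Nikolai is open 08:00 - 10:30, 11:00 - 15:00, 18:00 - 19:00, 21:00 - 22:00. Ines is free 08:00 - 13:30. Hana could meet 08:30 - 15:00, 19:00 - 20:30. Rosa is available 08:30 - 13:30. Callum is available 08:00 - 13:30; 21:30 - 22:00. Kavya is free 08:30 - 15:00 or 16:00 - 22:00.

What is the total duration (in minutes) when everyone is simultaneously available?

Nikolai ∩ Ines: 08:00-10:30, 11:00-13:30.
Nikolai ∩ Ines ∩ Hana: 08:30-10:30, 11:00-13:30.
Nikolai ∩ Ines ∩ Hana ∩ Rosa: 08:30-10:30, 11:00-13:30.
Nikolai ∩ Ines ∩ Hana ∩ Rosa ∩ Callum: 08:30-10:30, 11:00-13:30.
Nikolai ∩ Ines ∩ Hana ∩ Rosa ∩ Callum ∩ Kavya: 08:30-10:30, 11:00-13:30.
Those are the intersection windows.
Summing the common windows: 120 + 150 = 270 minutes.

270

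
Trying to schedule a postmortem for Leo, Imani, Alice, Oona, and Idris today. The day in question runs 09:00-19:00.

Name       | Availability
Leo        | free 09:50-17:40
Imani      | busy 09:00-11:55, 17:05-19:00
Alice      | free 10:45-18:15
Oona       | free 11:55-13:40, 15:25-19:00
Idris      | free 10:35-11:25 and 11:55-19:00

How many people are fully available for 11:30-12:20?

Leo free: 09:50-17:40.
Imani free: 11:55-17:05 (invert busy blocks within the working day).
Alice free: 10:45-18:15.
Oona free: 11:55-13:40, 15:25-19:00.
Idris free: 10:35-11:25, 11:55-19:00.
Leo and Alice can make the full 11:30-12:20 slot — that's 2.

2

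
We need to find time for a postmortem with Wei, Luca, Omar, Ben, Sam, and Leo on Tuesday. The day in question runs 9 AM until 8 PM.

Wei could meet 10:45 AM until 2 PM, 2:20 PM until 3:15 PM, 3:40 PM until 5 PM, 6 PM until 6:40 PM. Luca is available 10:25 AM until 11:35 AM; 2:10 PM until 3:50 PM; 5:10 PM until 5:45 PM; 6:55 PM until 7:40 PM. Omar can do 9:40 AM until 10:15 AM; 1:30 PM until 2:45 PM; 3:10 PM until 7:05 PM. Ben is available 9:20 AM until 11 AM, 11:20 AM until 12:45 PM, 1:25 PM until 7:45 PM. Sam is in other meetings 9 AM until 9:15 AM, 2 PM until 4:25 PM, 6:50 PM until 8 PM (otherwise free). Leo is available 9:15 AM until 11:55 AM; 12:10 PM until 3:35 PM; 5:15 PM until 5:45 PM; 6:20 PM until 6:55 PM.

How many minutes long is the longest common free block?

0

Wei free: 10:45-14:00, 14:20-15:15, 15:40-17:00, 18:00-18:40.
Luca free: 10:25-11:35, 14:10-15:50, 17:10-17:45, 18:55-19:40.
Omar free: 09:40-10:15, 13:30-14:45, 15:10-19:05.
Ben free: 09:20-11:00, 11:20-12:45, 13:25-19:45.
Sam free: 09:15-14:00, 16:25-18:50 (invert busy blocks within the working day).
Leo free: 09:15-11:55, 12:10-15:35, 17:15-17:45, 18:20-18:55.
Wei ∩ Luca: 10:45-11:35, 14:20-15:15, 15:40-15:50.
Wei ∩ Luca ∩ Omar: 14:20-14:45, 15:10-15:15, 15:40-15:50.
Wei ∩ Luca ∩ Omar ∩ Ben: 14:20-14:45, 15:10-15:15, 15:40-15:50.
Wei ∩ Luca ∩ Omar ∩ Ben ∩ Sam: ∅.
Wei ∩ Luca ∩ Omar ∩ Ben ∩ Sam ∩ Leo: ∅.
There is no time when everyone is free.
No common window exists, so the longest block is 0 minutes.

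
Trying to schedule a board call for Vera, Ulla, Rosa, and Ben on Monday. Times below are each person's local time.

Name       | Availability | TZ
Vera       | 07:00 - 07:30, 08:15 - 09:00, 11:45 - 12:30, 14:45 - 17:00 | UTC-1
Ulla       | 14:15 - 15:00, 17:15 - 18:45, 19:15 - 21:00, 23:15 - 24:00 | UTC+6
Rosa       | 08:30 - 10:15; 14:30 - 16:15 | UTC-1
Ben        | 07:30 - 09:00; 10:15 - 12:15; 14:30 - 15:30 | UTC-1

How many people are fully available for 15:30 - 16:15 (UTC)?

Vera in UTC: 08:00-08:30, 09:15-10:00, 12:45-13:30, 15:45-18:00 (add 1h to convert from UTC-1).
Ulla in UTC: 08:15-09:00, 11:15-12:45, 13:15-15:00, 17:15-18:00 (subtract 6h to convert from UTC+6).
Rosa in UTC: 09:30-11:15, 15:30-17:15 (add 1h to convert from UTC-1).
Ben in UTC: 08:30-10:00, 11:15-13:15, 15:30-16:30 (add 1h to convert from UTC-1).
Rosa and Ben can make the full 15:30-16:15 slot — that's 2.

2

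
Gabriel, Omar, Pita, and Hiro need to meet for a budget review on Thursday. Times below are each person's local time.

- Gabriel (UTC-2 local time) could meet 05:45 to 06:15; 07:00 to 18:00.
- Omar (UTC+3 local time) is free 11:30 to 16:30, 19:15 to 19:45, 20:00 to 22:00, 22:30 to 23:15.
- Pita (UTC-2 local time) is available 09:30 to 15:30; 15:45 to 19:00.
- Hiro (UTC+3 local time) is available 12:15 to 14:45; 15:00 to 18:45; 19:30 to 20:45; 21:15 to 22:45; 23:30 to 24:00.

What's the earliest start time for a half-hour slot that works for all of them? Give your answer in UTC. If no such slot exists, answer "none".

Gabriel in UTC: 07:45-08:15, 09:00-20:00 (add 2h to convert from UTC-2).
Omar in UTC: 08:30-13:30, 16:15-16:45, 17:00-19:00, 19:30-20:15 (subtract 3h to convert from UTC+3).
Pita in UTC: 11:30-17:30, 17:45-21:00 (add 2h to convert from UTC-2).
Hiro in UTC: 09:15-11:45, 12:00-15:45, 16:30-17:45, 18:15-19:45, 20:30-21:00 (subtract 3h to convert from UTC+3).
Gabriel ∩ Omar: 09:00-13:30, 16:15-16:45, 17:00-19:00, 19:30-20:00.
Gabriel ∩ Omar ∩ Pita: 11:30-13:30, 16:15-16:45, 17:00-17:30, 17:45-19:00, 19:30-20:00.
Gabriel ∩ Omar ∩ Pita ∩ Hiro: 11:30-11:45, 12:00-13:30, 16:30-16:45, 17:00-17:30, 18:15-19:00, 19:30-19:45.
So the common availability across everyone is 11:30-11:45, 12:00-13:30, 16:30-16:45, 17:00-17:30, 18:15-19:00, 19:30-19:45.
The first common window of at least 30 minutes is 12:00-13:30, so the earliest start is 12:00.

12:00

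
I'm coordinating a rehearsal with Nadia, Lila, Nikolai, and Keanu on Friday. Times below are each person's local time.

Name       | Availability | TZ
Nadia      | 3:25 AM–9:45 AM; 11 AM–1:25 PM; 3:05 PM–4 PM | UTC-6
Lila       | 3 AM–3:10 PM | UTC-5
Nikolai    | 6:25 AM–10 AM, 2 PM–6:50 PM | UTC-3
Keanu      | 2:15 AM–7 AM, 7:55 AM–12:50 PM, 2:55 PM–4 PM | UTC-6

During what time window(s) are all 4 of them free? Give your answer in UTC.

Nadia in UTC: 09:25-15:45, 17:00-19:25, 21:05-22:00 (add 6h to convert from UTC-6).
Lila in UTC: 08:00-20:10 (add 5h to convert from UTC-5).
Nikolai in UTC: 09:25-13:00, 17:00-21:50 (add 3h to convert from UTC-3).
Keanu in UTC: 08:15-13:00, 13:55-18:50, 20:55-22:00 (add 6h to convert from UTC-6).
Nadia ∩ Lila: 09:25-15:45, 17:00-19:25.
Nadia ∩ Lila ∩ Nikolai: 09:25-13:00, 17:00-19:25.
Nadia ∩ Lila ∩ Nikolai ∩ Keanu: 09:25-13:00, 17:00-18:50.

09:25-13:00, 17:00-18:50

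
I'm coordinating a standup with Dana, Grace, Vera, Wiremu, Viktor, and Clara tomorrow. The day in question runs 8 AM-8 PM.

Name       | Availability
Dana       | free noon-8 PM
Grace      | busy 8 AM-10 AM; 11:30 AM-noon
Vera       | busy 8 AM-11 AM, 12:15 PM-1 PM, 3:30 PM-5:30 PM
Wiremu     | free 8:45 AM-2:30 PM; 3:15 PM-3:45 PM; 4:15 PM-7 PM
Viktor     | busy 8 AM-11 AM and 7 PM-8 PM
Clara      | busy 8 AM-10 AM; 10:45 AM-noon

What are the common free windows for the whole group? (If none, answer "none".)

12:00-12:15, 13:00-14:30, 15:15-15:30, 17:30-19:00

Dana free: 12:00-20:00.
Grace free: 10:00-11:30, 12:00-20:00 (invert busy blocks within the working day).
Vera free: 11:00-12:15, 13:00-15:30, 17:30-20:00 (invert busy blocks within the working day).
Wiremu free: 08:45-14:30, 15:15-15:45, 16:15-19:00.
Viktor free: 11:00-19:00 (invert busy blocks within the working day).
Clara free: 10:00-10:45, 12:00-20:00 (invert busy blocks within the working day).
Dana ∩ Grace: 12:00-20:00.
Dana ∩ Grace ∩ Vera: 12:00-12:15, 13:00-15:30, 17:30-20:00.
Dana ∩ Grace ∩ Vera ∩ Wiremu: 12:00-12:15, 13:00-14:30, 15:15-15:30, 17:30-19:00.
Dana ∩ Grace ∩ Vera ∩ Wiremu ∩ Viktor: 12:00-12:15, 13:00-14:30, 15:15-15:30, 17:30-19:00.
Dana ∩ Grace ∩ Vera ∩ Wiremu ∩ Viktor ∩ Clara: 12:00-12:15, 13:00-14:30, 15:15-15:30, 17:30-19:00.
So the common availability across everyone is 12:00-12:15, 13:00-14:30, 15:15-15:30, 17:30-19:00.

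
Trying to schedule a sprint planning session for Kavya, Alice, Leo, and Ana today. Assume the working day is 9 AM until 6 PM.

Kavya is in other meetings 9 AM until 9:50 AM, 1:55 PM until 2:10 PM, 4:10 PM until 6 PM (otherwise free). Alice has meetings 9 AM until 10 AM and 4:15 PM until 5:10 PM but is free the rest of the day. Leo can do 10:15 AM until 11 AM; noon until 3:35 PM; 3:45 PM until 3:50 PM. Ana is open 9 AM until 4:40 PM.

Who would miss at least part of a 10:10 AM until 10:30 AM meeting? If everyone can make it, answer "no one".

Kavya free: 09:50-13:55, 14:10-16:10 (invert busy blocks within the working day).
Alice free: 10:00-16:15, 17:10-18:00 (invert busy blocks within the working day).
Leo free: 10:15-11:00, 12:00-15:35, 15:45-15:50.
Ana free: 09:00-16:40.
Kavya: free for 10:10-10:30. Alice: free for 10:10-10:30. Leo: not fully free for 10:10-10:30. Ana: free for 10:10-10:30.

Leo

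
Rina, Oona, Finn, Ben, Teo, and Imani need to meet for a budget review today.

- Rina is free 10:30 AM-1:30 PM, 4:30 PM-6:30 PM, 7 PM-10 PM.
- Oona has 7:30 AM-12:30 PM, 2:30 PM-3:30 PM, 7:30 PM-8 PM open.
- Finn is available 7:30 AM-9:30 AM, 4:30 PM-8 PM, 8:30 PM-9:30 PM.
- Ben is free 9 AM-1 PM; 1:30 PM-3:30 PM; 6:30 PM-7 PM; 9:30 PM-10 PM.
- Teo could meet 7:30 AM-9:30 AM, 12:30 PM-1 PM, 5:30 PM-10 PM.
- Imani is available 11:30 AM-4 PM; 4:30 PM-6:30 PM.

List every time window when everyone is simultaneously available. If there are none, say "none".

none

Rina ∩ Oona: 10:30-12:30, 19:30-20:00.
Rina ∩ Oona ∩ Finn: 19:30-20:00.
Rina ∩ Oona ∩ Finn ∩ Ben: ∅.
Rina ∩ Oona ∩ Finn ∩ Ben ∩ Teo: ∅.
Rina ∩ Oona ∩ Finn ∩ Ben ∩ Teo ∩ Imani: ∅.
There is no time when everyone is free.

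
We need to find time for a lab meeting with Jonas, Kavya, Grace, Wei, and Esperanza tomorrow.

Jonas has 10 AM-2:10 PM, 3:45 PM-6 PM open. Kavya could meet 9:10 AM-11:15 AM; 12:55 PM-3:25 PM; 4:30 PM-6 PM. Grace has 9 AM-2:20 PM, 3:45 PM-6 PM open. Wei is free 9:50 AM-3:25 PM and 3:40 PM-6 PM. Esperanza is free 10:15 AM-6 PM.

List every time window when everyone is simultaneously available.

10:15-11:15, 12:55-14:10, 16:30-18:00

Jonas ∩ Kavya: 10:00-11:15, 12:55-14:10, 16:30-18:00.
Jonas ∩ Kavya ∩ Grace: 10:00-11:15, 12:55-14:10, 16:30-18:00.
Jonas ∩ Kavya ∩ Grace ∩ Wei: 10:00-11:15, 12:55-14:10, 16:30-18:00.
Jonas ∩ Kavya ∩ Grace ∩ Wei ∩ Esperanza: 10:15-11:15, 12:55-14:10, 16:30-18:00.
So the common availability across everyone is 10:15-11:15, 12:55-14:10, 16:30-18:00.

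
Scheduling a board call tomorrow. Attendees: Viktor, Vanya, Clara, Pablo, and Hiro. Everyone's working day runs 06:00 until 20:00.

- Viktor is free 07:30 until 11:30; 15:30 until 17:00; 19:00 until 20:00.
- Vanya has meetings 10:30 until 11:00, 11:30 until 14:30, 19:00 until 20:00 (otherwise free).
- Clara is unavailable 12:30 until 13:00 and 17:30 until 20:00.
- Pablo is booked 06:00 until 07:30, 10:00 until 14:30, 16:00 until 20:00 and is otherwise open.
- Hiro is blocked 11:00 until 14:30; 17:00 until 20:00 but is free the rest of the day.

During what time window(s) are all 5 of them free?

Viktor free: 07:30-11:30, 15:30-17:00, 19:00-20:00.
Vanya free: 06:00-10:30, 11:00-11:30, 14:30-19:00 (invert busy blocks within the working day).
Clara free: 06:00-12:30, 13:00-17:30 (invert busy blocks within the working day).
Pablo free: 07:30-10:00, 14:30-16:00 (invert busy blocks within the working day).
Hiro free: 06:00-11:00, 14:30-17:00 (invert busy blocks within the working day).
Viktor ∩ Vanya: 07:30-10:30, 11:00-11:30, 15:30-17:00.
Viktor ∩ Vanya ∩ Clara: 07:30-10:30, 11:00-11:30, 15:30-17:00.
Viktor ∩ Vanya ∩ Clara ∩ Pablo: 07:30-10:00, 15:30-16:00.
Viktor ∩ Vanya ∩ Clara ∩ Pablo ∩ Hiro: 07:30-10:00, 15:30-16:00.

07:30-10:00, 15:30-16:00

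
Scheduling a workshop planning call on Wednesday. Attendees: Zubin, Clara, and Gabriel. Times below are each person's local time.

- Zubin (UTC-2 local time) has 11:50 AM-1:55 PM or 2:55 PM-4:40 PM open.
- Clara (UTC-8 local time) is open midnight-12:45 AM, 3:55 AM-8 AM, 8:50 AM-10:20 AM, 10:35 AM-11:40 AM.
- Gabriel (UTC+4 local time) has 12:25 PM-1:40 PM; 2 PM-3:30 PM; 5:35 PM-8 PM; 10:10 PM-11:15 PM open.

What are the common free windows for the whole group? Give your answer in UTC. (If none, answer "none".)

13:50-15:55, 18:10-18:20, 18:35-18:40

Zubin in UTC: 13:50-15:55, 16:55-18:40 (add 2h to convert from UTC-2).
Clara in UTC: 08:00-08:45, 11:55-16:00, 16:50-18:20, 18:35-19:40 (add 8h to convert from UTC-8).
Gabriel in UTC: 08:25-09:40, 10:00-11:30, 13:35-16:00, 18:10-19:15 (subtract 4h to convert from UTC+4).
Zubin ∩ Clara: 13:50-15:55, 16:55-18:20, 18:35-18:40.
Zubin ∩ Clara ∩ Gabriel: 13:50-15:55, 18:10-18:20, 18:35-18:40.
Those are the intersection windows.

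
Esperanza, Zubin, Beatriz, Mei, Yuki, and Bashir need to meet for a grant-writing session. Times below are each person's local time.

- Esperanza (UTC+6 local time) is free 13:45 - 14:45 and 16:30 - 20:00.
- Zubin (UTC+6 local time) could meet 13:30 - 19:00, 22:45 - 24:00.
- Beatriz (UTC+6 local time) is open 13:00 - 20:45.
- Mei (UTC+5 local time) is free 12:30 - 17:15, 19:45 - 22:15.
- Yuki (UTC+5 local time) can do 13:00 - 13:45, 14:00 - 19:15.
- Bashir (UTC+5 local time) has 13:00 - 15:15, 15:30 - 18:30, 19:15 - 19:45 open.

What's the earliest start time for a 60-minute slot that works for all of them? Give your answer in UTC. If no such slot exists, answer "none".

Esperanza in UTC: 07:45-08:45, 10:30-14:00 (subtract 6h to convert from UTC+6).
Zubin in UTC: 07:30-13:00, 16:45-18:00 (subtract 6h to convert from UTC+6).
Beatriz in UTC: 07:00-14:45 (subtract 6h to convert from UTC+6).
Mei in UTC: 07:30-12:15, 14:45-17:15 (subtract 5h to convert from UTC+5).
Yuki in UTC: 08:00-08:45, 09:00-14:15 (subtract 5h to convert from UTC+5).
Bashir in UTC: 08:00-10:15, 10:30-13:30, 14:15-14:45 (subtract 5h to convert from UTC+5).
Esperanza ∩ Zubin: 07:45-08:45, 10:30-13:00.
Esperanza ∩ Zubin ∩ Beatriz: 07:45-08:45, 10:30-13:00.
Esperanza ∩ Zubin ∩ Beatriz ∩ Mei: 07:45-08:45, 10:30-12:15.
Esperanza ∩ Zubin ∩ Beatriz ∩ Mei ∩ Yuki: 08:00-08:45, 10:30-12:15.
Esperanza ∩ Zubin ∩ Beatriz ∩ Mei ∩ Yuki ∩ Bashir: 08:00-08:45, 10:30-12:15.
The first common window of at least 60 minutes is 10:30-12:15, so the earliest start is 10:30.

10:30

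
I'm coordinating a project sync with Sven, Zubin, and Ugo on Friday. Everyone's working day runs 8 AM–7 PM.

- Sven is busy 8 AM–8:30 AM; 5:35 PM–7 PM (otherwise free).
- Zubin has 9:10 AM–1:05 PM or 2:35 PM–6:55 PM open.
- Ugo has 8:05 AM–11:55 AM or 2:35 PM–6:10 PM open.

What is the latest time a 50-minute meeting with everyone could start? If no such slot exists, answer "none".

16:45

Sven free: 08:30-17:35 (invert busy blocks within the working day).
Zubin free: 09:10-13:05, 14:35-18:55.
Ugo free: 08:05-11:55, 14:35-18:10.
Sven ∩ Zubin: 09:10-13:05, 14:35-17:35.
Sven ∩ Zubin ∩ Ugo: 09:10-11:55, 14:35-17:35.
The last common window of at least 50 minutes is 14:35-17:35; a 50-minute meeting can start as late as 16:45 and still end by 17:35.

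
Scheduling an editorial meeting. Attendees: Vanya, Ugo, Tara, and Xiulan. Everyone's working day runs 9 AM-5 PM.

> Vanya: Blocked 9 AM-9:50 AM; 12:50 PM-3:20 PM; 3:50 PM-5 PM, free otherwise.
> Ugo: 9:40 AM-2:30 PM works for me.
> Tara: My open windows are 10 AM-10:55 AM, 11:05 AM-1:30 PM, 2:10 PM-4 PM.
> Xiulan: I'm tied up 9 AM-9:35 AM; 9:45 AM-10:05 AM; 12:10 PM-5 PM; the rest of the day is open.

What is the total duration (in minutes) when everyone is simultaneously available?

115

Vanya free: 09:50-12:50, 15:20-15:50 (invert busy blocks within the working day).
Ugo free: 09:40-14:30.
Tara free: 10:00-10:55, 11:05-13:30, 14:10-16:00.
Xiulan free: 09:35-09:45, 10:05-12:10 (invert busy blocks within the working day).
Vanya ∩ Ugo: 09:50-12:50.
Vanya ∩ Ugo ∩ Tara: 10:00-10:55, 11:05-12:50.
Vanya ∩ Ugo ∩ Tara ∩ Xiulan: 10:05-10:55, 11:05-12:10.
Summing the common windows: 50 + 65 = 115 minutes.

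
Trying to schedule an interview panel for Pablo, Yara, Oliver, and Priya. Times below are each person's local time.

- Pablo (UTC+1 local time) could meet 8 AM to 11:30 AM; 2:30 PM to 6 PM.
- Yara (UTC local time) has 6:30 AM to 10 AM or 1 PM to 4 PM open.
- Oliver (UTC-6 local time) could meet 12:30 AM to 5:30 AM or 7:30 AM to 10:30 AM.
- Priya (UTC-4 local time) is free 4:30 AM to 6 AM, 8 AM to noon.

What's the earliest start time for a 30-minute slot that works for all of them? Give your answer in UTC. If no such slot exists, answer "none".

Pablo in UTC: 07:00-10:30, 13:30-17:00 (subtract 1h to convert from UTC+1).
Yara in UTC: 06:30-10:00, 13:00-16:00.
Oliver in UTC: 06:30-11:30, 13:30-16:30 (add 6h to convert from UTC-6).
Priya in UTC: 08:30-10:00, 12:00-16:00 (add 4h to convert from UTC-4).
Pablo ∩ Yara: 07:00-10:00, 13:30-16:00.
Pablo ∩ Yara ∩ Oliver: 07:00-10:00, 13:30-16:00.
Pablo ∩ Yara ∩ Oliver ∩ Priya: 08:30-10:00, 13:30-16:00.
The first common window of at least 30 minutes is 08:30-10:00, so the earliest start is 08:30.

08:30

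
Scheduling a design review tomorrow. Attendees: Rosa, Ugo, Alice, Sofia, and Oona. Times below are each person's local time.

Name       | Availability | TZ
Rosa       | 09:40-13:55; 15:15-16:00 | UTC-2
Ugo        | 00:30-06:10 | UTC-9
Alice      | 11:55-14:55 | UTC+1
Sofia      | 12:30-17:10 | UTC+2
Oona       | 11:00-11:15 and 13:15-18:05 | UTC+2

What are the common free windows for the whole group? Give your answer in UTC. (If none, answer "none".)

Rosa in UTC: 11:40-15:55, 17:15-18:00 (add 2h to convert from UTC-2).
Ugo in UTC: 09:30-15:10 (add 9h to convert from UTC-9).
Alice in UTC: 10:55-13:55 (subtract 1h to convert from UTC+1).
Sofia in UTC: 10:30-15:10 (subtract 2h to convert from UTC+2).
Oona in UTC: 09:00-09:15, 11:15-16:05 (subtract 2h to convert from UTC+2).
Rosa ∩ Ugo: 11:40-15:10.
Rosa ∩ Ugo ∩ Alice: 11:40-13:55.
Rosa ∩ Ugo ∩ Alice ∩ Sofia: 11:40-13:55.
Rosa ∩ Ugo ∩ Alice ∩ Sofia ∩ Oona: 11:40-13:55.

11:40-13:55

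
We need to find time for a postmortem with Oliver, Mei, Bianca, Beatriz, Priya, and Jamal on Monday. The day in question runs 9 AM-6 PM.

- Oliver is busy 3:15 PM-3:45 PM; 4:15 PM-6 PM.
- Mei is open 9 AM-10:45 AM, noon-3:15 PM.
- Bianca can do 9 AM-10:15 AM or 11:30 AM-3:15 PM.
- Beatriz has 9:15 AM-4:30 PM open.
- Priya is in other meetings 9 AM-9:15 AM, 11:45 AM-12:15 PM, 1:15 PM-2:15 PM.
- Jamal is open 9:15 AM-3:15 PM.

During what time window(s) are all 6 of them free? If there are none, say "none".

09:15-10:15, 12:15-13:15, 14:15-15:15

Oliver free: 09:00-15:15, 15:45-16:15 (invert busy blocks within the working day).
Mei free: 09:00-10:45, 12:00-15:15.
Bianca free: 09:00-10:15, 11:30-15:15.
Beatriz free: 09:15-16:30.
Priya free: 09:15-11:45, 12:15-13:15, 14:15-18:00 (invert busy blocks within the working day).
Jamal free: 09:15-15:15.
Oliver ∩ Mei: 09:00-10:45, 12:00-15:15.
Oliver ∩ Mei ∩ Bianca: 09:00-10:15, 12:00-15:15.
Oliver ∩ Mei ∩ Bianca ∩ Beatriz: 09:15-10:15, 12:00-15:15.
Oliver ∩ Mei ∩ Bianca ∩ Beatriz ∩ Priya: 09:15-10:15, 12:15-13:15, 14:15-15:15.
Oliver ∩ Mei ∩ Bianca ∩ Beatriz ∩ Priya ∩ Jamal: 09:15-10:15, 12:15-13:15, 14:15-15:15.
Those are the intersection windows.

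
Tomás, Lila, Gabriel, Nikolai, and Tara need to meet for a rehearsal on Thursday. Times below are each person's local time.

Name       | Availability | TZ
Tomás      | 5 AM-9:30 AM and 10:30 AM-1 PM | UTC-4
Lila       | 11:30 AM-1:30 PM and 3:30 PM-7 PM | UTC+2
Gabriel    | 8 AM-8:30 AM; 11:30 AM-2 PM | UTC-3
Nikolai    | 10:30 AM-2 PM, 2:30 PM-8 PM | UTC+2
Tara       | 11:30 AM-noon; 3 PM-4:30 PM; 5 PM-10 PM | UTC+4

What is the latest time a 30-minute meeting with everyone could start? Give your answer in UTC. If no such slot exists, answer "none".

Tomás in UTC: 09:00-13:30, 14:30-17:00 (add 4h to convert from UTC-4).
Lila in UTC: 09:30-11:30, 13:30-17:00 (subtract 2h to convert from UTC+2).
Gabriel in UTC: 11:00-11:30, 14:30-17:00 (add 3h to convert from UTC-3).
Nikolai in UTC: 08:30-12:00, 12:30-18:00 (subtract 2h to convert from UTC+2).
Tara in UTC: 07:30-08:00, 11:00-12:30, 13:00-18:00 (subtract 4h to convert from UTC+4).
Tomás ∩ Lila: 09:30-11:30, 14:30-17:00.
Tomás ∩ Lila ∩ Gabriel: 11:00-11:30, 14:30-17:00.
Tomás ∩ Lila ∩ Gabriel ∩ Nikolai: 11:00-11:30, 14:30-17:00.
Tomás ∩ Lila ∩ Gabriel ∩ Nikolai ∩ Tara: 11:00-11:30, 14:30-17:00.
The last common window of at least 30 minutes is 14:30-17:00; a 30-minute meeting can start as late as 16:30 and still end by 17:00.

16:30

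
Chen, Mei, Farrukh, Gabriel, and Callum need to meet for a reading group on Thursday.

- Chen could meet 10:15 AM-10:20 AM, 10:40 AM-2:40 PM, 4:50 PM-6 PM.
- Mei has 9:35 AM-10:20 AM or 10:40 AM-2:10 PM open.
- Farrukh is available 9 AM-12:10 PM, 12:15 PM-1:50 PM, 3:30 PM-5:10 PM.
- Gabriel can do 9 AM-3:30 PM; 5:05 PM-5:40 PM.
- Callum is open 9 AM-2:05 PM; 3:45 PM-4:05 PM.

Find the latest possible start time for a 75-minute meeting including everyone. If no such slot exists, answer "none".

12:35

Chen ∩ Mei: 10:15-10:20, 10:40-14:10.
Chen ∩ Mei ∩ Farrukh: 10:15-10:20, 10:40-12:10, 12:15-13:50.
Chen ∩ Mei ∩ Farrukh ∩ Gabriel: 10:15-10:20, 10:40-12:10, 12:15-13:50.
Chen ∩ Mei ∩ Farrukh ∩ Gabriel ∩ Callum: 10:15-10:20, 10:40-12:10, 12:15-13:50.
The last common window of at least 75 minutes is 12:15-13:50; a 75-minute meeting can start as late as 12:35 and still end by 13:50.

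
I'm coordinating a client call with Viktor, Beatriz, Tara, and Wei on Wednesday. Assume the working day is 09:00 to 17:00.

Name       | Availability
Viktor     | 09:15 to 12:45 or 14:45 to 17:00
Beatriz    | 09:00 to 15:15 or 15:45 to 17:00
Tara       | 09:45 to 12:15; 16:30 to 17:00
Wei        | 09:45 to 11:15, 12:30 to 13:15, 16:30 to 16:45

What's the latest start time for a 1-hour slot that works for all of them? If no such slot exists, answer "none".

Viktor ∩ Beatriz: 09:15-12:45, 14:45-15:15, 15:45-17:00.
Viktor ∩ Beatriz ∩ Tara: 09:45-12:15, 16:30-17:00.
Viktor ∩ Beatriz ∩ Tara ∩ Wei: 09:45-11:15, 16:30-16:45.
The last common window of at least 60 minutes is 09:45-11:15; a 60-minute meeting can start as late as 10:15 and still end by 11:15.

10:15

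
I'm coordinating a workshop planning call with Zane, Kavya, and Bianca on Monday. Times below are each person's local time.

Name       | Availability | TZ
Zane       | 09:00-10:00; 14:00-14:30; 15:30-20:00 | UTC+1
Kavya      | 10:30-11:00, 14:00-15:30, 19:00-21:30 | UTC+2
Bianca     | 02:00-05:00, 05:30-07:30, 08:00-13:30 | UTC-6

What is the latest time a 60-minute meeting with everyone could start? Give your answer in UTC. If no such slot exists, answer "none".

Zane in UTC: 08:00-09:00, 13:00-13:30, 14:30-19:00 (subtract 1h to convert from UTC+1).
Kavya in UTC: 08:30-09:00, 12:00-13:30, 17:00-19:30 (subtract 2h to convert from UTC+2).
Bianca in UTC: 08:00-11:00, 11:30-13:30, 14:00-19:30 (add 6h to convert from UTC-6).
Zane ∩ Kavya: 08:30-09:00, 13:00-13:30, 17:00-19:00.
Zane ∩ Kavya ∩ Bianca: 08:30-09:00, 13:00-13:30, 17:00-19:00.
The last common window of at least 60 minutes is 17:00-19:00; a 60-minute meeting can start as late as 18:00 and still end by 19:00.

18:00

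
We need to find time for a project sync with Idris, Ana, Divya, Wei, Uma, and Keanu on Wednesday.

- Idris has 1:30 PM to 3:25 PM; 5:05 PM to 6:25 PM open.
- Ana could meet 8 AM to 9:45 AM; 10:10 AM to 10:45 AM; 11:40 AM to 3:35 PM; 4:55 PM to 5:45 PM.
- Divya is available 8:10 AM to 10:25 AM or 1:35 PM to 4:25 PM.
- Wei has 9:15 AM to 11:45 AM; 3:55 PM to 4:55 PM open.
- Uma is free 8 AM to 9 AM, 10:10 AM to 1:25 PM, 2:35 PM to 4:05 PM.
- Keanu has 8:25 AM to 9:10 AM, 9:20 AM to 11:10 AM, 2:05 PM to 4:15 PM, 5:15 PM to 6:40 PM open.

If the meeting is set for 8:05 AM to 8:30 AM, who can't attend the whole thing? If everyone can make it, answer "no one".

Idris: not fully free for 08:05-08:30. Ana: free for 08:05-08:30. Divya: not fully free for 08:05-08:30. Wei: not fully free for 08:05-08:30. Uma: free for 08:05-08:30. Keanu: not fully free for 08:05-08:30.

Divya, Idris, Keanu, Wei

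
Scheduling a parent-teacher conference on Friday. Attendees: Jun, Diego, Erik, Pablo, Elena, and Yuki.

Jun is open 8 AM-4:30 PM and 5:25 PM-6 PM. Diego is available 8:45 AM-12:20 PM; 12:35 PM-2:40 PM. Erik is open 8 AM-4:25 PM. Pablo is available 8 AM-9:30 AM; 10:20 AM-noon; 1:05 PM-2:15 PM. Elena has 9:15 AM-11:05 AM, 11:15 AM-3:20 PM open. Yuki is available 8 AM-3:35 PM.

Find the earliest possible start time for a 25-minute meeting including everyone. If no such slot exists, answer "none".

10:20

Jun ∩ Diego: 08:45-12:20, 12:35-14:40.
Jun ∩ Diego ∩ Erik: 08:45-12:20, 12:35-14:40.
Jun ∩ Diego ∩ Erik ∩ Pablo: 08:45-09:30, 10:20-12:00, 13:05-14:15.
Jun ∩ Diego ∩ Erik ∩ Pablo ∩ Elena: 09:15-09:30, 10:20-11:05, 11:15-12:00, 13:05-14:15.
Jun ∩ Diego ∩ Erik ∩ Pablo ∩ Elena ∩ Yuki: 09:15-09:30, 10:20-11:05, 11:15-12:00, 13:05-14:15.
Those are the intersection windows.
The first common window of at least 25 minutes is 10:20-11:05, so the earliest start is 10:20.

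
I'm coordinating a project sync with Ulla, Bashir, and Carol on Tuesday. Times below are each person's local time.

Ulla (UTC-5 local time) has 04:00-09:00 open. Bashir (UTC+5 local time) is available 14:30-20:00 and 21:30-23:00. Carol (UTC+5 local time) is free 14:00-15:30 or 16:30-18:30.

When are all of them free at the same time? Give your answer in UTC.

Ulla in UTC: 09:00-14:00 (add 5h to convert from UTC-5).
Bashir in UTC: 09:30-15:00, 16:30-18:00 (subtract 5h to convert from UTC+5).
Carol in UTC: 09:00-10:30, 11:30-13:30 (subtract 5h to convert from UTC+5).
Ulla ∩ Bashir: 09:30-14:00.
Ulla ∩ Bashir ∩ Carol: 09:30-10:30, 11:30-13:30.

09:30-10:30, 11:30-13:30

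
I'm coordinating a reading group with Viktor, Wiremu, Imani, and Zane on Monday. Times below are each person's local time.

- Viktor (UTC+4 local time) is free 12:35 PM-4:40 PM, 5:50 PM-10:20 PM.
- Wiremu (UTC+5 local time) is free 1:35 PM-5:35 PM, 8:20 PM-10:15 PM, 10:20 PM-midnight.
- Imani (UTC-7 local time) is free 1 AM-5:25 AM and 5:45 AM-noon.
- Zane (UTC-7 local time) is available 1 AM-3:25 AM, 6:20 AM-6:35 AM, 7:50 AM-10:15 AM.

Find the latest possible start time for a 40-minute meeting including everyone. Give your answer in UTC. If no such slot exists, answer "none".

Viktor in UTC: 08:35-12:40, 13:50-18:20 (subtract 4h to convert from UTC+4).
Wiremu in UTC: 08:35-12:35, 15:20-17:15, 17:20-19:00 (subtract 5h to convert from UTC+5).
Imani in UTC: 08:00-12:25, 12:45-19:00 (add 7h to convert from UTC-7).
Zane in UTC: 08:00-10:25, 13:20-13:35, 14:50-17:15 (add 7h to convert from UTC-7).
Viktor ∩ Wiremu: 08:35-12:35, 15:20-17:15, 17:20-18:20.
Viktor ∩ Wiremu ∩ Imani: 08:35-12:25, 15:20-17:15, 17:20-18:20.
Viktor ∩ Wiremu ∩ Imani ∩ Zane: 08:35-10:25, 15:20-17:15.
The last common window of at least 40 minutes is 15:20-17:15; a 40-minute meeting can start as late as 16:35 and still end by 17:15.

16:35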